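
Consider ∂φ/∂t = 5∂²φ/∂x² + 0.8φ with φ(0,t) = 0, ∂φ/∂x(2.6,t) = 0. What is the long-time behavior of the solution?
As t → ∞, φ → 0. Diffusion dominates reaction (r=0.8 < κπ²/(4L²)≈1.83); solution decays.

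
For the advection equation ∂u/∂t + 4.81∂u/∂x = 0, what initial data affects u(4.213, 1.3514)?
A single point: x = -2.287234. The characteristic through (4.213, 1.3514) is x - 4.81t = const, so x = 4.213 - 4.81·1.3514 = -2.287234.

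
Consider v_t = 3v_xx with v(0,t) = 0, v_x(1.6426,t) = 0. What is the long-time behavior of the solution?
As t → ∞, v → 0. Heat escapes through the Dirichlet boundary.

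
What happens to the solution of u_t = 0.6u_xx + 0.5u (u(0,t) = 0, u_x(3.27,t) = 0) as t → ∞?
u grows unboundedly. Reaction dominates diffusion (r=0.5 > κπ²/(4L²)≈0.14); solution grows exponentially.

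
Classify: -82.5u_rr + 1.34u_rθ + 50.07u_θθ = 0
Hyperbolic (discriminant = 16524.8956).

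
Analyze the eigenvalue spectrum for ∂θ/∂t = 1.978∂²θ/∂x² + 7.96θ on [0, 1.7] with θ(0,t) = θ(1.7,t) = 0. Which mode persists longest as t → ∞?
Eigenvalues: λₙ = 1.978n²π²/1.7² - 7.96.
First three modes:
  n=1: λ₁ = 1.978π²/1.7² - 7.96 ≈ -1.205
  n=2: λ₂ = 7.912π²/1.7² - 7.96 ≈ 19.06
  n=3: λ₃ = 17.802π²/1.7² - 7.96 ≈ 52.835
Since 1.978π²/1.7² ≈ 6.755 < 7.96, λ₁ < 0.
The n=1 mode grows fastest (−λₙ is largest for n=1) → dominates.
Asymptotic: θ ~ c₁ sin(πx/1.7) e^{1.205t} (exponential growth at rate −λ₁ ≈ 1.205).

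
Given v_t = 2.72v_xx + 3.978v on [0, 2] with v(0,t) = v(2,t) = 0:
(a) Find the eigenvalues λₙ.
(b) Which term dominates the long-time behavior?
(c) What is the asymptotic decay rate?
Eigenvalues: λₙ = 2.72n²π²/2² - 3.978.
First three modes:
  n=1: λ₁ = 2.72π²/2² - 3.978 ≈ 2.733
  n=2: λ₂ = 10.88π²/2² - 3.978 ≈ 22.867
  n=3: λ₃ = 24.48π²/2² - 3.978 ≈ 56.424
Since 2.72π²/2² ≈ 6.711 > 3.978, all λₙ > 0.
The n=1 mode decays slowest → dominates as t → ∞.
Asymptotic: v ~ c₁ sin(πx/2) e^{-λ₁t} with decay rate λ₁ ≈ 2.733.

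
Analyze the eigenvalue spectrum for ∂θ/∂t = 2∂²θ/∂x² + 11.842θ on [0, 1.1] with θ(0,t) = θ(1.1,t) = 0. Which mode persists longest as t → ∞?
Eigenvalues: λₙ = 2n²π²/1.1² - 11.842.
First three modes:
  n=1: λ₁ = 2π²/1.1² - 11.842 ≈ 4.471
  n=2: λ₂ = 8π²/1.1² - 11.842 ≈ 53.412
  n=3: λ₃ = 18π²/1.1² - 11.842 ≈ 134.979
Since 2π²/1.1² ≈ 16.313 > 11.842, all λₙ > 0.
The n=1 mode decays slowest → dominates as t → ∞.
Asymptotic: θ ~ c₁ sin(πx/1.1) e^{-λ₁t} with decay rate λ₁ ≈ 4.471.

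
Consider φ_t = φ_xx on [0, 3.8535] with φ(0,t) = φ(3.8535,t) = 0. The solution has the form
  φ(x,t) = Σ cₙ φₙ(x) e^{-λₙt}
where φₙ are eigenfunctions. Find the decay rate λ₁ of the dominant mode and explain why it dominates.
Eigenvalues: λₙ = n²π²/3.8535².
First three modes:
  n=1: λ₁ = π²/3.8535² ≈ 0.665
  n=2: λ₂ = 4π²/3.8535² ≈ 2.659 (4× faster decay)
  n=3: λ₃ = 9π²/3.8535² ≈ 5.982 (9× faster decay)
As t → ∞, higher modes decay exponentially faster. The n=1 mode dominates: φ ~ c₁ sin(πx/3.8535) e^{-λ₁t}.
Decay rate: λ₁ = π²/3.8535² ≈ 0.665.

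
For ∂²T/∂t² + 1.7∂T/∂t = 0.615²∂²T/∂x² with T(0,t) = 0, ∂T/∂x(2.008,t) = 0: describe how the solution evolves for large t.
T → 0. Damping (γ=1.7) dissipates energy; oscillations decay exponentially.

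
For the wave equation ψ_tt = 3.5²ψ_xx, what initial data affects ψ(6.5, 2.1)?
Domain of dependence: [-0.85, 13.85]. Signals travel at speed 3.5, so data within |x - 6.5| ≤ 3.5·2.1 = 7.35 can reach the point.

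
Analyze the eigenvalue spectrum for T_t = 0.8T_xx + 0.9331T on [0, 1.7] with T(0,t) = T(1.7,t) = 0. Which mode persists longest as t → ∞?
Eigenvalues: λₙ = 0.8n²π²/1.7² - 0.9331.
First three modes:
  n=1: λ₁ = 0.8π²/1.7² - 0.9331 ≈ 1.799
  n=2: λ₂ = 3.2π²/1.7² - 0.9331 ≈ 9.995
  n=3: λ₃ = 7.2π²/1.7² - 0.9331 ≈ 23.656
Since 0.8π²/1.7² ≈ 2.732 > 0.9331, all λₙ > 0.
The n=1 mode decays slowest → dominates as t → ∞.
Asymptotic: T ~ c₁ sin(πx/1.7) e^{-λ₁t} with decay rate λ₁ ≈ 1.799.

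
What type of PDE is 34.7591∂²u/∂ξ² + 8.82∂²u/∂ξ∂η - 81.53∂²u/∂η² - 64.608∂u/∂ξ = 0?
With A = 34.7591, B = 8.82, C = -81.53, the discriminant is 11413.430092. This is a hyperbolic PDE.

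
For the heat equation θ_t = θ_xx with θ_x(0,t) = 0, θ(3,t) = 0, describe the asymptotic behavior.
θ → 0. Heat escapes through the Dirichlet boundary.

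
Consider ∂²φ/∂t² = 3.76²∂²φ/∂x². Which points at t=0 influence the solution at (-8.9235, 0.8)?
Domain of dependence: [-11.9315, -5.9155]. Signals travel at speed 3.76, so data within |x - -8.9235| ≤ 3.76·0.8 = 3.008 can reach the point.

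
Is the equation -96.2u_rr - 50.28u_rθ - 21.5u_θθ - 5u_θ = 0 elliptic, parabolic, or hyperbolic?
Computing B² - 4AC with A = -96.2, B = -50.28, C = -21.5: discriminant = -5745.1216 (negative). Answer: elliptic.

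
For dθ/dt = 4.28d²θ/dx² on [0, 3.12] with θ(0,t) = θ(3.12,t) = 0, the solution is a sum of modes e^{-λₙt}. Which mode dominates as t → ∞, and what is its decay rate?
Eigenvalues: λₙ = 4.28n²π²/3.12².
First three modes:
  n=1: λ₁ = 4.28π²/3.12² ≈ 4.339
  n=2: λ₂ = 17.12π²/3.12² ≈ 17.358 (4× faster decay)
  n=3: λ₃ = 38.52π²/3.12² ≈ 39.055 (9× faster decay)
As t → ∞, higher modes decay exponentially faster. The n=1 mode dominates: θ ~ c₁ sin(πx/3.12) e^{-λ₁t}.
Decay rate: λ₁ = 4.28π²/3.12² ≈ 4.339.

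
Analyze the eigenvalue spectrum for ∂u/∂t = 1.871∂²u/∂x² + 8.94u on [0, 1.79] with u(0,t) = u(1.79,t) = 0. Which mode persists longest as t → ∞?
Eigenvalues: λₙ = 1.871n²π²/1.79² - 8.94.
First three modes:
  n=1: λ₁ = 1.871π²/1.79² - 8.94 ≈ -3.177
  n=2: λ₂ = 7.484π²/1.79² - 8.94 ≈ 14.113
  n=3: λ₃ = 16.839π²/1.79² - 8.94 ≈ 42.929
Since 1.871π²/1.79² ≈ 5.763 < 8.94, λ₁ < 0.
The n=1 mode grows fastest (−λₙ is largest for n=1) → dominates.
Asymptotic: u ~ c₁ sin(πx/1.79) e^{3.177t} (exponential growth at rate −λ₁ ≈ 3.177).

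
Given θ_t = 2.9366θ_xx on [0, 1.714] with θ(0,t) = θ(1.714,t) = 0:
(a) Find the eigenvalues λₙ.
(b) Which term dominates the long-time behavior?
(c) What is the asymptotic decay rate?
Eigenvalues: λₙ = 2.9366n²π²/1.714².
First three modes:
  n=1: λ₁ = 2.9366π²/1.714² ≈ 9.866
  n=2: λ₂ = 11.7464π²/1.714² ≈ 39.462 (4× faster decay)
  n=3: λ₃ = 26.4294π²/1.714² ≈ 88.79 (9× faster decay)
As t → ∞, higher modes decay exponentially faster. The n=1 mode dominates: θ ~ c₁ sin(πx/1.714) e^{-λ₁t}.
Decay rate: λ₁ = 2.9366π²/1.714² ≈ 9.866.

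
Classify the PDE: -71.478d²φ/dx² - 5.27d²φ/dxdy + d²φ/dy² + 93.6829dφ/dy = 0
A = -71.478, B = -5.27, C = 1. Discriminant B² - 4AC = 313.6849. Since 313.6849 > 0, hyperbolic.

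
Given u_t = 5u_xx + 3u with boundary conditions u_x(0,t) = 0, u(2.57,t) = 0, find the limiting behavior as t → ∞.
u grows unboundedly. Reaction dominates diffusion (r=3 > κπ²/(4L²)≈1.87); solution grows exponentially.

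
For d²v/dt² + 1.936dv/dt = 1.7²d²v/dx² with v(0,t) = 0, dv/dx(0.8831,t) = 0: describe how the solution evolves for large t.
v → 0. Damping (γ=1.936) dissipates energy; oscillations decay exponentially.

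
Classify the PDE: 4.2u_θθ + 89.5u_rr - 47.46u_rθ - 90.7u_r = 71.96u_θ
Rewriting in standard form: 89.5u_rr - 47.46u_rθ + 4.2u_θθ - 90.7u_r - 71.96u_θ = 0. A = 89.5, B = -47.46, C = 4.2. Discriminant B² - 4AC = 748.8516. Since 748.8516 > 0, hyperbolic.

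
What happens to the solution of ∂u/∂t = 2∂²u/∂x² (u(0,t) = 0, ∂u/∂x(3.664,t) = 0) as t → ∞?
u → 0. Heat escapes through the Dirichlet boundary.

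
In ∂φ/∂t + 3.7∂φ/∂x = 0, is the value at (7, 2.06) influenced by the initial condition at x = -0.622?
Yes. The characteristic through (7, 2.06) passes through x = -0.622.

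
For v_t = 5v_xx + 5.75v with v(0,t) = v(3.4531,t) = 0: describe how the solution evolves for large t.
v grows unboundedly. Reaction dominates diffusion (r=5.75 > κπ²/L²≈4.14); solution grows exponentially.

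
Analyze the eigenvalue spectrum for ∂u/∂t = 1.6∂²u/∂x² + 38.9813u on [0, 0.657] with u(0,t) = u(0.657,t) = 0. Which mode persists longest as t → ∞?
Eigenvalues: λₙ = 1.6n²π²/0.657² - 38.9813.
First three modes:
  n=1: λ₁ = 1.6π²/0.657² - 38.9813 ≈ -2.397
  n=2: λ₂ = 6.4π²/0.657² - 38.9813 ≈ 107.354
  n=3: λ₃ = 14.4π²/0.657² - 38.9813 ≈ 290.273
Since 1.6π²/0.657² ≈ 36.584 < 38.9813, λ₁ < 0.
The n=1 mode grows fastest (−λₙ is largest for n=1) → dominates.
Asymptotic: u ~ c₁ sin(πx/0.657) e^{2.397t} (exponential growth at rate −λ₁ ≈ 2.397).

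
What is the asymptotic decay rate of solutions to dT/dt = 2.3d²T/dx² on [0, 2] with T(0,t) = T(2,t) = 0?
Eigenvalues: λₙ = 2.3n²π²/2².
First three modes:
  n=1: λ₁ = 2.3π²/2² ≈ 5.675
  n=2: λ₂ = 9.2π²/2² ≈ 22.7 (4× faster decay)
  n=3: λ₃ = 20.7π²/2² ≈ 51.075 (9× faster decay)
As t → ∞, higher modes decay exponentially faster. The n=1 mode dominates: T ~ c₁ sin(πx/2) e^{-λ₁t}.
Decay rate: λ₁ = 2.3π²/2² ≈ 5.675.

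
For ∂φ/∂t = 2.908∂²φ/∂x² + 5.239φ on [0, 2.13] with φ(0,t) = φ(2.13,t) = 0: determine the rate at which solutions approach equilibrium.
Eigenvalues: λₙ = 2.908n²π²/2.13² - 5.239.
First three modes:
  n=1: λ₁ = 2.908π²/2.13² - 5.239 ≈ 1.087
  n=2: λ₂ = 11.632π²/2.13² - 5.239 ≈ 20.065
  n=3: λ₃ = 26.172π²/2.13² - 5.239 ≈ 51.696
Since 2.908π²/2.13² ≈ 6.326 > 5.239, all λₙ > 0.
The n=1 mode decays slowest → dominates as t → ∞.
Asymptotic: φ ~ c₁ sin(πx/2.13) e^{-λ₁t} with decay rate λ₁ ≈ 1.087.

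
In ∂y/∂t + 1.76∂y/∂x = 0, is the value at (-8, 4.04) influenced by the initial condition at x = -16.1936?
No. Only data at x = -15.1104 affects (-8, 4.04). Advection has one-way propagation along characteristics.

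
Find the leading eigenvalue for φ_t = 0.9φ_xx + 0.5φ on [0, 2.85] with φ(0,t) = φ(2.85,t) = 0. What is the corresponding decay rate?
Eigenvalues: λₙ = 0.9n²π²/2.85² - 0.5.
First three modes:
  n=1: λ₁ = 0.9π²/2.85² - 0.5 ≈ 0.594
  n=2: λ₂ = 3.6π²/2.85² - 0.5 ≈ 3.874
  n=3: λ₃ = 8.1π²/2.85² - 0.5 ≈ 9.342
Since 0.9π²/2.85² ≈ 1.094 > 0.5, all λₙ > 0.
The n=1 mode decays slowest → dominates as t → ∞.
Asymptotic: φ ~ c₁ sin(πx/2.85) e^{-λ₁t} with decay rate λ₁ ≈ 0.594.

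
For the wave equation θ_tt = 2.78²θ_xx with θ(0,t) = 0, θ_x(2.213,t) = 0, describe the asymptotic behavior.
θ oscillates (no decay). Energy is conserved; the solution oscillates indefinitely as standing waves.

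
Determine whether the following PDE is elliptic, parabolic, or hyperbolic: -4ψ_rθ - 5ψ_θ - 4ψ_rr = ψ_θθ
Rewriting in standard form: -4ψ_rr - 4ψ_rθ - ψ_θθ - 5ψ_θ = 0. Coefficients: A = -4, B = -4, C = -1. B² - 4AC = 0, which is zero, so the equation is parabolic.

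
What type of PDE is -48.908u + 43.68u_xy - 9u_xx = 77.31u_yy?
Rewriting in standard form: -9u_xx + 43.68u_xy - 77.31u_yy - 48.908u = 0. With A = -9, B = 43.68, C = -77.31, the discriminant is -875.2176. This is an elliptic PDE.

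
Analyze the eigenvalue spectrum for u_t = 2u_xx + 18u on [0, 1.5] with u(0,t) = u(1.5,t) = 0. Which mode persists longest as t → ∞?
Eigenvalues: λₙ = 2n²π²/1.5² - 18.
First three modes:
  n=1: λ₁ = 2π²/1.5² - 18 ≈ -9.227
  n=2: λ₂ = 8π²/1.5² - 18 ≈ 17.092
  n=3: λ₃ = 18π²/1.5² - 18 ≈ 60.957
Since 2π²/1.5² ≈ 8.773 < 18, λ₁ < 0.
The n=1 mode grows fastest (−λₙ is largest for n=1) → dominates.
Asymptotic: u ~ c₁ sin(πx/1.5) e^{9.227t} (exponential growth at rate −λ₁ ≈ 9.227).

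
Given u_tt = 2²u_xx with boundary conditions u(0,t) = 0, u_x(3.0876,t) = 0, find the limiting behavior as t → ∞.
u oscillates (no decay). Energy is conserved; the solution oscillates indefinitely as standing waves.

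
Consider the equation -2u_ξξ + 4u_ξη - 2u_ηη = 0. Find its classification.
Parabolic. (A = -2, B = 4, C = -2 gives B² - 4AC = 0.)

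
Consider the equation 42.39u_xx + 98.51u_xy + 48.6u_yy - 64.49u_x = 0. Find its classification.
Hyperbolic. (A = 42.39, B = 98.51, C = 48.6 gives B² - 4AC = 1463.6041.)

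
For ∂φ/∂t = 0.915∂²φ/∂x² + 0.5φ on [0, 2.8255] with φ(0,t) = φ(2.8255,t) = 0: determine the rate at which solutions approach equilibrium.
Eigenvalues: λₙ = 0.915n²π²/2.8255² - 0.5.
First three modes:
  n=1: λ₁ = 0.915π²/2.8255² - 0.5 ≈ 0.631
  n=2: λ₂ = 3.66π²/2.8255² - 0.5 ≈ 4.025
  n=3: λ₃ = 8.235π²/2.8255² - 0.5 ≈ 9.681
Since 0.915π²/2.8255² ≈ 1.131 > 0.5, all λₙ > 0.
The n=1 mode decays slowest → dominates as t → ∞.
Asymptotic: φ ~ c₁ sin(πx/2.8255) e^{-λ₁t} with decay rate λ₁ ≈ 0.631.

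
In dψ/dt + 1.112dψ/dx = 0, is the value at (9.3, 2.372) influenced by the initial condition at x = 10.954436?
No. Only data at x = 6.662336 affects (9.3, 2.372). Advection has one-way propagation along characteristics.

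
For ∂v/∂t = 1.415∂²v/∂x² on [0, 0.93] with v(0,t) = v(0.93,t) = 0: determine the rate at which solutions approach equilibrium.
Eigenvalues: λₙ = 1.415n²π²/0.93².
First three modes:
  n=1: λ₁ = 1.415π²/0.93² ≈ 16.147
  n=2: λ₂ = 5.66π²/0.93² ≈ 64.588 (4× faster decay)
  n=3: λ₃ = 12.735π²/0.93² ≈ 145.322 (9× faster decay)
As t → ∞, higher modes decay exponentially faster. The n=1 mode dominates: v ~ c₁ sin(πx/0.93) e^{-λ₁t}.
Decay rate: λ₁ = 1.415π²/0.93² ≈ 16.147.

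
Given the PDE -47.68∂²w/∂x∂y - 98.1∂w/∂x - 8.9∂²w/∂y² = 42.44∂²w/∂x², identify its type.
Rewriting in standard form: -42.44∂²w/∂x² - 47.68∂²w/∂x∂y - 8.9∂²w/∂y² - 98.1∂w/∂x = 0. The second-order coefficients are A = -42.44, B = -47.68, C = -8.9. Since B² - 4AC = 762.5184 > 0, this is a hyperbolic PDE.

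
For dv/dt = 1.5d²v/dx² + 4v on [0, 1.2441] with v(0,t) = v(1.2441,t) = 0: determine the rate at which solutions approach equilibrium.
Eigenvalues: λₙ = 1.5n²π²/1.2441² - 4.
First three modes:
  n=1: λ₁ = 1.5π²/1.2441² - 4 ≈ 5.565
  n=2: λ₂ = 6π²/1.2441² - 4 ≈ 34.26
  n=3: λ₃ = 13.5π²/1.2441² - 4 ≈ 82.084
Since 1.5π²/1.2441² ≈ 9.565 > 4, all λₙ > 0.
The n=1 mode decays slowest → dominates as t → ∞.
Asymptotic: v ~ c₁ sin(πx/1.2441) e^{-λ₁t} with decay rate λ₁ ≈ 5.565.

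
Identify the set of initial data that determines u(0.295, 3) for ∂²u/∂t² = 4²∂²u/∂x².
Domain of dependence: [-11.705, 12.295]. Signals travel at speed 4, so data within |x - 0.295| ≤ 4·3 = 12 can reach the point.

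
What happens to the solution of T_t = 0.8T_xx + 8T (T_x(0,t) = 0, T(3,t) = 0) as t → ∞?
T grows unboundedly. Reaction dominates diffusion (r=8 > κπ²/(4L²)≈0.22); solution grows exponentially.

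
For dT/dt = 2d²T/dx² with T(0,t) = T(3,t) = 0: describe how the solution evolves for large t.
T → 0. Heat diffuses out through both boundaries.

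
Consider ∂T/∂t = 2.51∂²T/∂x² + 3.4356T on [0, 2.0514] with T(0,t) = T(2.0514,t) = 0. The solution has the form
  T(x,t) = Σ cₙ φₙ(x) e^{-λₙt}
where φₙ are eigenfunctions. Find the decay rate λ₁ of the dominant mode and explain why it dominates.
Eigenvalues: λₙ = 2.51n²π²/2.0514² - 3.4356.
First three modes:
  n=1: λ₁ = 2.51π²/2.0514² - 3.4356 ≈ 2.451
  n=2: λ₂ = 10.04π²/2.0514² - 3.4356 ≈ 20.111
  n=3: λ₃ = 22.59π²/2.0514² - 3.4356 ≈ 49.545
Since 2.51π²/2.0514² ≈ 5.887 > 3.4356, all λₙ > 0.
The n=1 mode decays slowest → dominates as t → ∞.
Asymptotic: T ~ c₁ sin(πx/2.0514) e^{-λ₁t} with decay rate λ₁ ≈ 2.451.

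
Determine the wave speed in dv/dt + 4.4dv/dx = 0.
Speed = 4.4. Information travels along x - 4.4t = const (rightward).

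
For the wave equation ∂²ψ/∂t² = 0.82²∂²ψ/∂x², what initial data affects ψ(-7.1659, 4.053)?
Domain of dependence: [-10.48936, -3.84244]. Signals travel at speed 0.82, so data within |x - -7.1659| ≤ 0.82·4.053 = 3.32346 can reach the point.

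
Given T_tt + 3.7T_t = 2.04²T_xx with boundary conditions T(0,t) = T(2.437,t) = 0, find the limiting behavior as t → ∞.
T → 0. Damping (γ=3.7) dissipates energy; oscillations decay exponentially.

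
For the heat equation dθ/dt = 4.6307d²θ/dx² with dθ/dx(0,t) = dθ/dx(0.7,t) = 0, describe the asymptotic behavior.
θ → constant (steady state). Heat is conserved (no flux at boundaries); solution approaches the spatial average.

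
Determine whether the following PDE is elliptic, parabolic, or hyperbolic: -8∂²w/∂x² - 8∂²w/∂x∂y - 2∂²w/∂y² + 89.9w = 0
Coefficients: A = -8, B = -8, C = -2. B² - 4AC = 0, which is zero, so the equation is parabolic.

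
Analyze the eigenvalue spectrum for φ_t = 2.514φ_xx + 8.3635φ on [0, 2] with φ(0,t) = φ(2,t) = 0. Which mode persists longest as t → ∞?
Eigenvalues: λₙ = 2.514n²π²/2² - 8.3635.
First three modes:
  n=1: λ₁ = 2.514π²/2² - 8.3635 ≈ -2.16
  n=2: λ₂ = 10.056π²/2² - 8.3635 ≈ 16.449
  n=3: λ₃ = 22.626π²/2² - 8.3635 ≈ 47.464
Since 2.514π²/2² ≈ 6.203 < 8.3635, λ₁ < 0.
The n=1 mode grows fastest (−λₙ is largest for n=1) → dominates.
Asymptotic: φ ~ c₁ sin(πx/2) e^{2.16t} (exponential growth at rate −λ₁ ≈ 2.16).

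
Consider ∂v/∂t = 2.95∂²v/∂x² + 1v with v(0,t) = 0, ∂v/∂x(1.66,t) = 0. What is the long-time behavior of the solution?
As t → ∞, v → 0. Diffusion dominates reaction (r=1 < κπ²/(4L²)≈2.64); solution decays.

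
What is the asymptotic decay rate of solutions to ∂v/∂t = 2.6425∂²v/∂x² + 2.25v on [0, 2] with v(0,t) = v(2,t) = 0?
Eigenvalues: λₙ = 2.6425n²π²/2² - 2.25.
First three modes:
  n=1: λ₁ = 2.6425π²/2² - 2.25 ≈ 4.27
  n=2: λ₂ = 10.57π²/2² - 2.25 ≈ 23.83
  n=3: λ₃ = 23.7825π²/2² - 2.25 ≈ 56.431
Since 2.6425π²/2² ≈ 6.52 > 2.25, all λₙ > 0.
The n=1 mode decays slowest → dominates as t → ∞.
Asymptotic: v ~ c₁ sin(πx/2) e^{-λ₁t} with decay rate λ₁ ≈ 4.27.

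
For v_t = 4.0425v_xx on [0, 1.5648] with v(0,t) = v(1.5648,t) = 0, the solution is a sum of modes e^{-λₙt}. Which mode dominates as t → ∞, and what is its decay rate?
Eigenvalues: λₙ = 4.0425n²π²/1.5648².
First three modes:
  n=1: λ₁ = 4.0425π²/1.5648² ≈ 16.294
  n=2: λ₂ = 16.17π²/1.5648² ≈ 65.177 (4× faster decay)
  n=3: λ₃ = 36.3825π²/1.5648² ≈ 146.647 (9× faster decay)
As t → ∞, higher modes decay exponentially faster. The n=1 mode dominates: v ~ c₁ sin(πx/1.5648) e^{-λ₁t}.
Decay rate: λ₁ = 4.0425π²/1.5648² ≈ 16.294.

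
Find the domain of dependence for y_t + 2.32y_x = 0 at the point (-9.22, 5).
A single point: x = -20.82. The characteristic through (-9.22, 5) is x - 2.32t = const, so x = -9.22 - 2.32·5 = -20.82.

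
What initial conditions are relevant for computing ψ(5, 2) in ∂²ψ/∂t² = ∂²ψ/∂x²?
Domain of dependence: [3, 7]. Signals travel at speed 1, so data within |x - 5| ≤ 1·2 = 2 can reach the point.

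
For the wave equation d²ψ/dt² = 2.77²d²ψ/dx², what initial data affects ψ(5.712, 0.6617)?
Domain of dependence: [3.879091, 7.544909]. Signals travel at speed 2.77, so data within |x - 5.712| ≤ 2.77·0.6617 = 1.832909 can reach the point.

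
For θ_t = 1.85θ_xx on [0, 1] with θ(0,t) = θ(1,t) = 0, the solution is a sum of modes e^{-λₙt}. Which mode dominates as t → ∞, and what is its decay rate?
Eigenvalues: λₙ = 1.85n²π².
First three modes:
  n=1: λ₁ = 1.85π² ≈ 18.259
  n=2: λ₂ = 7.4π² ≈ 73.035 (4× faster decay)
  n=3: λ₃ = 16.65π² ≈ 164.329 (9× faster decay)
As t → ∞, higher modes decay exponentially faster. The n=1 mode dominates: θ ~ c₁ sin(πx) e^{-λ₁t}.
Decay rate: λ₁ = 1.85π² ≈ 18.259.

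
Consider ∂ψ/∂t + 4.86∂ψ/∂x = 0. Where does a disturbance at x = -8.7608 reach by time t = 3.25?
At x = 7.0342. The characteristic carries data from (-8.7608, 0) to (7.0342, 3.25).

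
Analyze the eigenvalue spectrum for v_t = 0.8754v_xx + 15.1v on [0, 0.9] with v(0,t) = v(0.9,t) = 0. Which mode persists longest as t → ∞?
Eigenvalues: λₙ = 0.8754n²π²/0.9² - 15.1.
First three modes:
  n=1: λ₁ = 0.8754π²/0.9² - 15.1 ≈ -4.434
  n=2: λ₂ = 3.5016π²/0.9² - 15.1 ≈ 27.566
  n=3: λ₃ = 7.8786π²/0.9² - 15.1 ≈ 80.898
Since 0.8754π²/0.9² ≈ 10.666 < 15.1, λ₁ < 0.
The n=1 mode grows fastest (−λₙ is largest for n=1) → dominates.
Asymptotic: v ~ c₁ sin(πx/0.9) e^{4.434t} (exponential growth at rate −λ₁ ≈ 4.434).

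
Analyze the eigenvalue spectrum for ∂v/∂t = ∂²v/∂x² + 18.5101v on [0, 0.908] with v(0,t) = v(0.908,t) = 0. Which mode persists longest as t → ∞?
Eigenvalues: λₙ = n²π²/0.908² - 18.5101.
First three modes:
  n=1: λ₁ = π²/0.908² - 18.5101 ≈ -6.539
  n=2: λ₂ = 4π²/0.908² - 18.5101 ≈ 29.374
  n=3: λ₃ = 9π²/0.908² - 18.5101 ≈ 89.228
Since π²/0.908² ≈ 11.971 < 18.5101, λ₁ < 0.
The n=1 mode grows fastest (−λₙ is largest for n=1) → dominates.
Asymptotic: v ~ c₁ sin(πx/0.908) e^{6.539t} (exponential growth at rate −λ₁ ≈ 6.539).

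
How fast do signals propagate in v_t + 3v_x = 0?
Speed = 3. Information travels along x - 3t = const (rightward).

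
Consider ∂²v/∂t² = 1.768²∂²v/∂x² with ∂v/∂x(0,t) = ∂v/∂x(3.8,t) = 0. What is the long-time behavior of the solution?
As t → ∞, v oscillates about a mean that drifts linearly in t (generically unbounded; no decay). There is no damping, so the nonconstant modes persist as standing waves (energy conserved, no decay). But with Neumann conditions at both ends the constant mode has eigenvalue 0: the spatial mean M(t) of v satisfies M'' = 0, so M(t) = M(0) + M'(0)·t. Unless the initial velocity has zero mean (∫v_t(x,0)dx = 0), the solution grows linearly in t (unbounded, though not exponentially); if it does have zero mean, the solution stays bounded and simply oscillates.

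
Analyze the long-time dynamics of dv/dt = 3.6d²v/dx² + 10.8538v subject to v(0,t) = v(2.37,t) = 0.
Long-time behavior: v grows unboundedly. Reaction dominates diffusion (r=10.8538 > κπ²/L²≈6.33); solution grows exponentially.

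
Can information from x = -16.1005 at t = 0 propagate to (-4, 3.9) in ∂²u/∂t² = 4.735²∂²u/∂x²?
Yes. The domain of dependence is [-22.4665, 14.4665], and -16.1005 ∈ [-22.4665, 14.4665].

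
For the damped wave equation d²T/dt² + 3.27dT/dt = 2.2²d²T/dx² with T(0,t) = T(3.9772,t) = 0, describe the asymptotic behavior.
T → 0. Damping (γ=3.27) dissipates energy; oscillations decay exponentially.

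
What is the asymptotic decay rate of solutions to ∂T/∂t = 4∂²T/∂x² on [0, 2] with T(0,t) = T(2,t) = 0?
Eigenvalues: λₙ = 4n²π²/2².
First three modes:
  n=1: λ₁ = 4π²/2² ≈ 9.87
  n=2: λ₂ = 16π²/2² ≈ 39.478 (4× faster decay)
  n=3: λ₃ = 36π²/2² ≈ 88.826 (9× faster decay)
As t → ∞, higher modes decay exponentially faster. The n=1 mode dominates: T ~ c₁ sin(πx/2) e^{-λ₁t}.
Decay rate: λ₁ = 4π²/2² ≈ 9.87.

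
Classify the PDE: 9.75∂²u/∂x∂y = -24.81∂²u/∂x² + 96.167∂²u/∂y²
Rewriting in standard form: 24.81∂²u/∂x² + 9.75∂²u/∂x∂y - 96.167∂²u/∂y² = 0. A = 24.81, B = 9.75, C = -96.167. Discriminant B² - 4AC = 9638.67558. Since 9638.67558 > 0, hyperbolic.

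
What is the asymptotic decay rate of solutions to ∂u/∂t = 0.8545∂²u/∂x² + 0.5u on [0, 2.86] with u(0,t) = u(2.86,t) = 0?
Eigenvalues: λₙ = 0.8545n²π²/2.86² - 0.5.
First three modes:
  n=1: λ₁ = 0.8545π²/2.86² - 0.5 ≈ 0.531
  n=2: λ₂ = 3.418π²/2.86² - 0.5 ≈ 3.624
  n=3: λ₃ = 7.6905π²/2.86² - 0.5 ≈ 8.779
Since 0.8545π²/2.86² ≈ 1.031 > 0.5, all λₙ > 0.
The n=1 mode decays slowest → dominates as t → ∞.
Asymptotic: u ~ c₁ sin(πx/2.86) e^{-λ₁t} with decay rate λ₁ ≈ 0.531.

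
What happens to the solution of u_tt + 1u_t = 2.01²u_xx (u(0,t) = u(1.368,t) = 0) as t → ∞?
u → 0. Damping (γ=1) dissipates energy; oscillations decay exponentially.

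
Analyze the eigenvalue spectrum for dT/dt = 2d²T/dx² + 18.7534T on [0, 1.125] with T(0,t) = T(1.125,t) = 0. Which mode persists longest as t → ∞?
Eigenvalues: λₙ = 2n²π²/1.125² - 18.7534.
First three modes:
  n=1: λ₁ = 2π²/1.125² - 18.7534 ≈ -3.157
  n=2: λ₂ = 8π²/1.125² - 18.7534 ≈ 43.632
  n=3: λ₃ = 18π²/1.125² - 18.7534 ≈ 121.614
Since 2π²/1.125² ≈ 15.596 < 18.7534, λ₁ < 0.
The n=1 mode grows fastest (−λₙ is largest for n=1) → dominates.
Asymptotic: T ~ c₁ sin(πx/1.125) e^{3.157t} (exponential growth at rate −λ₁ ≈ 3.157).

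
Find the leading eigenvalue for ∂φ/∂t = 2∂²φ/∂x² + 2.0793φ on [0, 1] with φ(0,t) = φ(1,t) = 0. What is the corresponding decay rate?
Eigenvalues: λₙ = 2n²π²/1² - 2.0793.
First three modes:
  n=1: λ₁ = 2π² - 2.0793 ≈ 17.66
  n=2: λ₂ = 8π² - 2.0793 ≈ 76.878
  n=3: λ₃ = 18π² - 2.0793 ≈ 175.574
Since 2π² ≈ 19.739 > 2.0793, all λₙ > 0.
The n=1 mode decays slowest → dominates as t → ∞.
Asymptotic: φ ~ c₁ sin(πx/1) e^{-λ₁t} with decay rate λ₁ ≈ 17.66.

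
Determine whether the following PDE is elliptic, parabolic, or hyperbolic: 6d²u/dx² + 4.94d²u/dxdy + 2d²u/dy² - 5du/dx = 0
Coefficients: A = 6, B = 4.94, C = 2. B² - 4AC = -23.5964, which is negative, so the equation is elliptic.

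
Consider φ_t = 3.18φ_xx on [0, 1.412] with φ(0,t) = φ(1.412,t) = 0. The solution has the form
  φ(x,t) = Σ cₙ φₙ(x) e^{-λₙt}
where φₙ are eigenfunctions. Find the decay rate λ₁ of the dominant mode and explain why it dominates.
Eigenvalues: λₙ = 3.18n²π²/1.412².
First three modes:
  n=1: λ₁ = 3.18π²/1.412² ≈ 15.742
  n=2: λ₂ = 12.72π²/1.412² ≈ 62.968 (4× faster decay)
  n=3: λ₃ = 28.62π²/1.412² ≈ 141.677 (9× faster decay)
As t → ∞, higher modes decay exponentially faster. The n=1 mode dominates: φ ~ c₁ sin(πx/1.412) e^{-λ₁t}.
Decay rate: λ₁ = 3.18π²/1.412² ≈ 15.742.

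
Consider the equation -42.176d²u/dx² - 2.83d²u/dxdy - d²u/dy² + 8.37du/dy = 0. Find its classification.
Elliptic. (A = -42.176, B = -2.83, C = -1 gives B² - 4AC = -160.6951.)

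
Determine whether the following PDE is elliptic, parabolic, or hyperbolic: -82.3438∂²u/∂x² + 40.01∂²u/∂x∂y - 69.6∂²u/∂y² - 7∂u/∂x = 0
Coefficients: A = -82.3438, B = 40.01, C = -69.6. B² - 4AC = -21323.71382, which is negative, so the equation is elliptic.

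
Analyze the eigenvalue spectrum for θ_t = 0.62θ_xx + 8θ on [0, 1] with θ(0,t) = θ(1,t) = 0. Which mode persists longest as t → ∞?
Eigenvalues: λₙ = 0.62n²π²/1² - 8.
First three modes:
  n=1: λ₁ = 0.62π² - 8 ≈ -1.881
  n=2: λ₂ = 2.48π² - 8 ≈ 16.477
  n=3: λ₃ = 5.58π² - 8 ≈ 47.072
Since 0.62π² ≈ 6.119 < 8, λ₁ < 0.
The n=1 mode grows fastest (−λₙ is largest for n=1) → dominates.
Asymptotic: θ ~ c₁ sin(πx/1) e^{1.881t} (exponential growth at rate −λ₁ ≈ 1.881).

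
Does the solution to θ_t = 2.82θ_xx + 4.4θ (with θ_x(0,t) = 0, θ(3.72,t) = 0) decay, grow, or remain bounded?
θ grows unboundedly. Reaction dominates diffusion (r=4.4 > κπ²/(4L²)≈0.5); solution grows exponentially.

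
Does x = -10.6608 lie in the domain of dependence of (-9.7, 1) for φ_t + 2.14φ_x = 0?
No. Only data at x = -11.84 affects (-9.7, 1). Advection has one-way propagation along characteristics.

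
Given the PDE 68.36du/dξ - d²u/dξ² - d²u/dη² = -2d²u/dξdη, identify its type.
Rewriting in standard form: -d²u/dξ² + 2d²u/dξdη - d²u/dη² + 68.36du/dξ = 0. The second-order coefficients are A = -1, B = 2, C = -1. Since B² - 4AC = 0 = 0, this is a parabolic PDE.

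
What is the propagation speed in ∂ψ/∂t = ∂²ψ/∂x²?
Infinite. The heat equation is parabolic, not hyperbolic, so disturbances propagate instantly.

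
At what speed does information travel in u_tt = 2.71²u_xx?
Speed = 2.71. Information travels along characteristics x = x₀ ± 2.71t.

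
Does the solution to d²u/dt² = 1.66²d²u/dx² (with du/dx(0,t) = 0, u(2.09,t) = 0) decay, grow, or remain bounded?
u oscillates (no decay). Energy is conserved; the solution oscillates indefinitely as standing waves.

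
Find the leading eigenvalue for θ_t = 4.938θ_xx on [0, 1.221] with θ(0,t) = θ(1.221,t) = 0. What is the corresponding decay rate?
Eigenvalues: λₙ = 4.938n²π²/1.221².
First three modes:
  n=1: λ₁ = 4.938π²/1.221² ≈ 32.69
  n=2: λ₂ = 19.752π²/1.221² ≈ 130.761 (4× faster decay)
  n=3: λ₃ = 44.442π²/1.221² ≈ 294.213 (9× faster decay)
As t → ∞, higher modes decay exponentially faster. The n=1 mode dominates: θ ~ c₁ sin(πx/1.221) e^{-λ₁t}.
Decay rate: λ₁ = 4.938π²/1.221² ≈ 32.69.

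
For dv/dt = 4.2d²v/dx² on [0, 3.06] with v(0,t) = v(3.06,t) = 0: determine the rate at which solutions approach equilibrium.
Eigenvalues: λₙ = 4.2n²π²/3.06².
First three modes:
  n=1: λ₁ = 4.2π²/3.06² ≈ 4.427
  n=2: λ₂ = 16.8π²/3.06² ≈ 17.708 (4× faster decay)
  n=3: λ₃ = 37.8π²/3.06² ≈ 39.843 (9× faster decay)
As t → ∞, higher modes decay exponentially faster. The n=1 mode dominates: v ~ c₁ sin(πx/3.06) e^{-λ₁t}.
Decay rate: λ₁ = 4.2π²/3.06² ≈ 4.427.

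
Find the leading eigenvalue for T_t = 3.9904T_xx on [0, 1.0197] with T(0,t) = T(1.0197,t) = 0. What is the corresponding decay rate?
Eigenvalues: λₙ = 3.9904n²π²/1.0197².
First three modes:
  n=1: λ₁ = 3.9904π²/1.0197² ≈ 37.877
  n=2: λ₂ = 15.9616π²/1.0197² ≈ 151.507 (4× faster decay)
  n=3: λ₃ = 35.9136π²/1.0197² ≈ 340.89 (9× faster decay)
As t → ∞, higher modes decay exponentially faster. The n=1 mode dominates: T ~ c₁ sin(πx/1.0197) e^{-λ₁t}.
Decay rate: λ₁ = 3.9904π²/1.0197² ≈ 37.877.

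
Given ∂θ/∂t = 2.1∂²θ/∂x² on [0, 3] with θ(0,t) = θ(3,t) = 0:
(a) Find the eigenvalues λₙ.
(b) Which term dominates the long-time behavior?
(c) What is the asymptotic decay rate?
Eigenvalues: λₙ = 2.1n²π²/3².
First three modes:
  n=1: λ₁ = 2.1π²/3² ≈ 2.303
  n=2: λ₂ = 8.4π²/3² ≈ 9.212 (4× faster decay)
  n=3: λ₃ = 18.9π²/3² ≈ 20.726 (9× faster decay)
As t → ∞, higher modes decay exponentially faster. The n=1 mode dominates: θ ~ c₁ sin(πx/3) e^{-λ₁t}.
Decay rate: λ₁ = 2.1π²/3² ≈ 2.303.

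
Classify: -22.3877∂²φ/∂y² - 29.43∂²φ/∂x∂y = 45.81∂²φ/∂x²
Rewriting in standard form: -45.81∂²φ/∂x² - 29.43∂²φ/∂x∂y - 22.3877∂²φ/∂y² = 0. Elliptic (discriminant = -3236.197248).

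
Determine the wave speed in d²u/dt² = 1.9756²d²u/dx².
Speed = 1.9756. Information travels along characteristics x = x₀ ± 1.9756t.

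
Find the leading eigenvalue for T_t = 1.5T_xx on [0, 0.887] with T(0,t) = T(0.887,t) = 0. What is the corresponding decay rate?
Eigenvalues: λₙ = 1.5n²π²/0.887².
First three modes:
  n=1: λ₁ = 1.5π²/0.887² ≈ 18.817
  n=2: λ₂ = 6π²/0.887² ≈ 75.267 (4× faster decay)
  n=3: λ₃ = 13.5π²/0.887² ≈ 169.35 (9× faster decay)
As t → ∞, higher modes decay exponentially faster. The n=1 mode dominates: T ~ c₁ sin(πx/0.887) e^{-λ₁t}.
Decay rate: λ₁ = 1.5π²/0.887² ≈ 18.817.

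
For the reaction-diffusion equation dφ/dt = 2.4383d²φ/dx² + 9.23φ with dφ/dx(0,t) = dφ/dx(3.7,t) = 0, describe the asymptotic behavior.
φ grows unboundedly. With Neumann BCs the constant mode has diffusion eigenvalue 0, so any r > 0 makes it grow like e^(9.23t); solution grows exponentially.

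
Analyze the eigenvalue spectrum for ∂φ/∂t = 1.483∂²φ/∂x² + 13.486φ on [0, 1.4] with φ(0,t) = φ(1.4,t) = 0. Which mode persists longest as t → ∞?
Eigenvalues: λₙ = 1.483n²π²/1.4² - 13.486.
First three modes:
  n=1: λ₁ = 1.483π²/1.4² - 13.486 ≈ -6.018
  n=2: λ₂ = 5.932π²/1.4² - 13.486 ≈ 16.385
  n=3: λ₃ = 13.347π²/1.4² - 13.486 ≈ 53.723
Since 1.483π²/1.4² ≈ 7.468 < 13.486, λ₁ < 0.
The n=1 mode grows fastest (−λₙ is largest for n=1) → dominates.
Asymptotic: φ ~ c₁ sin(πx/1.4) e^{6.018t} (exponential growth at rate −λ₁ ≈ 6.018).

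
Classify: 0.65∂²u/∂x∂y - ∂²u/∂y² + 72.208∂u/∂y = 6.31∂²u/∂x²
Rewriting in standard form: -6.31∂²u/∂x² + 0.65∂²u/∂x∂y - ∂²u/∂y² + 72.208∂u/∂y = 0. Elliptic (discriminant = -24.8175).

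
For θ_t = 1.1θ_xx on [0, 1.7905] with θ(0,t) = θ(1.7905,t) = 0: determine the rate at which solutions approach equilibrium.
Eigenvalues: λₙ = 1.1n²π²/1.7905².
First three modes:
  n=1: λ₁ = 1.1π²/1.7905² ≈ 3.386
  n=2: λ₂ = 4.4π²/1.7905² ≈ 13.546 (4× faster decay)
  n=3: λ₃ = 9.9π²/1.7905² ≈ 30.478 (9× faster decay)
As t → ∞, higher modes decay exponentially faster. The n=1 mode dominates: θ ~ c₁ sin(πx/1.7905) e^{-λ₁t}.
Decay rate: λ₁ = 1.1π²/1.7905² ≈ 3.386.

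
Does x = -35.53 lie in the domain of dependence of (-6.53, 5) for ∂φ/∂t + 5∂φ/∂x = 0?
No. Only data at x = -31.53 affects (-6.53, 5). Advection has one-way propagation along characteristics.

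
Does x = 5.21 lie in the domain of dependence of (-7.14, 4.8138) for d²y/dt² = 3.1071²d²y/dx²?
Yes. The domain of dependence is [-22.09695798, 7.81695798], and 5.21 ∈ [-22.09695798, 7.81695798].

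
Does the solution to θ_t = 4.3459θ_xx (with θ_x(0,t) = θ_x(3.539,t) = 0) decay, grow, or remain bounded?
θ → constant (steady state). Heat is conserved (no flux at boundaries); solution approaches the spatial average.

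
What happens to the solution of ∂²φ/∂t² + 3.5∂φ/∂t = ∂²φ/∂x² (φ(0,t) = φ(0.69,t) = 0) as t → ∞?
φ → 0. Damping (γ=3.5) dissipates energy; oscillations decay exponentially.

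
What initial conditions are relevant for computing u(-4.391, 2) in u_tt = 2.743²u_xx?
Domain of dependence: [-9.877, 1.095]. Signals travel at speed 2.743, so data within |x - -4.391| ≤ 2.743·2 = 5.486 can reach the point.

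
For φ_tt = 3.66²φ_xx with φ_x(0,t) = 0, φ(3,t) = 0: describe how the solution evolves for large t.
φ oscillates (no decay). Energy is conserved; the solution oscillates indefinitely as standing waves.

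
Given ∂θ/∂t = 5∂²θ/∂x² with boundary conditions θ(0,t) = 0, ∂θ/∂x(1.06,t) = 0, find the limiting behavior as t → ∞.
θ → 0. Heat escapes through the Dirichlet boundary.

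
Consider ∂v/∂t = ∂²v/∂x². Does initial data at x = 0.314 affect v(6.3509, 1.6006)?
Yes, for any finite x. The heat equation has infinite propagation speed, so all initial data affects all points at any t > 0.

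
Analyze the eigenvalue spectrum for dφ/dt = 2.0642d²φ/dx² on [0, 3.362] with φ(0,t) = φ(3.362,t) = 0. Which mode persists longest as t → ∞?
Eigenvalues: λₙ = 2.0642n²π²/3.362².
First three modes:
  n=1: λ₁ = 2.0642π²/3.362² ≈ 1.802
  n=2: λ₂ = 8.2568π²/3.362² ≈ 7.21 (4× faster decay)
  n=3: λ₃ = 18.5778π²/3.362² ≈ 16.222 (9× faster decay)
As t → ∞, higher modes decay exponentially faster. The n=1 mode dominates: φ ~ c₁ sin(πx/3.362) e^{-λ₁t}.
Decay rate: λ₁ = 2.0642π²/3.362² ≈ 1.802.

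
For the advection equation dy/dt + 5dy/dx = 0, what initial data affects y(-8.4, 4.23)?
A single point: x = -29.55. The characteristic through (-8.4, 4.23) is x - 5t = const, so x = -8.4 - 5·4.23 = -29.55.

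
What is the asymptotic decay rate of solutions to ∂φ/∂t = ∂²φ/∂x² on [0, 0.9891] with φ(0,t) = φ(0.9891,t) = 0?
Eigenvalues: λₙ = n²π²/0.9891².
First three modes:
  n=1: λ₁ = π²/0.9891² ≈ 10.088
  n=2: λ₂ = 4π²/0.9891² ≈ 40.353 (4× faster decay)
  n=3: λ₃ = 9π²/0.9891² ≈ 90.795 (9× faster decay)
As t → ∞, higher modes decay exponentially faster. The n=1 mode dominates: φ ~ c₁ sin(πx/0.9891) e^{-λ₁t}.
Decay rate: λ₁ = π²/0.9891² ≈ 10.088.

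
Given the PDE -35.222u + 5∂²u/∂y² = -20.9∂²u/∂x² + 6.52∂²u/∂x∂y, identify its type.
Rewriting in standard form: 20.9∂²u/∂x² - 6.52∂²u/∂x∂y + 5∂²u/∂y² - 35.222u = 0. The second-order coefficients are A = 20.9, B = -6.52, C = 5. Since B² - 4AC = -375.4896 < 0, this is an elliptic PDE.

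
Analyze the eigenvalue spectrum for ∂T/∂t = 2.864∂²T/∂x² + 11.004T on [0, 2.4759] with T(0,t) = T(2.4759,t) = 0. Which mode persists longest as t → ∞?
Eigenvalues: λₙ = 2.864n²π²/2.4759² - 11.004.
First three modes:
  n=1: λ₁ = 2.864π²/2.4759² - 11.004 ≈ -6.393
  n=2: λ₂ = 11.456π²/2.4759² - 11.004 ≈ 7.44
  n=3: λ₃ = 25.776π²/2.4759² - 11.004 ≈ 30.496
Since 2.864π²/2.4759² ≈ 4.611 < 11.004, λ₁ < 0.
The n=1 mode grows fastest (−λₙ is largest for n=1) → dominates.
Asymptotic: T ~ c₁ sin(πx/2.4759) e^{6.393t} (exponential growth at rate −λ₁ ≈ 6.393).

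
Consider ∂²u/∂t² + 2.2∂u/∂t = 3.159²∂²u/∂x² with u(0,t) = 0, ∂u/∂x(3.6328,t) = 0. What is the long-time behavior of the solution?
As t → ∞, u → 0. Damping (γ=2.2) dissipates energy; oscillations decay exponentially.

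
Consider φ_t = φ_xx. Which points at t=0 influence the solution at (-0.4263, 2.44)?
The entire real line. The heat equation has infinite propagation speed: any initial disturbance instantly affects all points (though exponentially small far away).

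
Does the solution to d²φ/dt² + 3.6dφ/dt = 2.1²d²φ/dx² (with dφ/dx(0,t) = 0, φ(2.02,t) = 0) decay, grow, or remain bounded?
φ → 0. Damping (γ=3.6) dissipates energy; oscillations decay exponentially.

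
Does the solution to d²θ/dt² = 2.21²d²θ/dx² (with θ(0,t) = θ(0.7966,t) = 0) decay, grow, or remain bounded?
θ oscillates (no decay). Energy is conserved; the solution oscillates indefinitely as standing waves.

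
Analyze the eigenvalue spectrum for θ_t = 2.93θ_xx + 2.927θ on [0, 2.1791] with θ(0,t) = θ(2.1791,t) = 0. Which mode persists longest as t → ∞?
Eigenvalues: λₙ = 2.93n²π²/2.1791² - 2.927.
First three modes:
  n=1: λ₁ = 2.93π²/2.1791² - 2.927 ≈ 3.163
  n=2: λ₂ = 11.72π²/2.1791² - 2.927 ≈ 21.433
  n=3: λ₃ = 26.37π²/2.1791² - 2.927 ≈ 51.882
Since 2.93π²/2.1791² ≈ 6.09 > 2.927, all λₙ > 0.
The n=1 mode decays slowest → dominates as t → ∞.
Asymptotic: θ ~ c₁ sin(πx/2.1791) e^{-λ₁t} with decay rate λ₁ ≈ 3.163.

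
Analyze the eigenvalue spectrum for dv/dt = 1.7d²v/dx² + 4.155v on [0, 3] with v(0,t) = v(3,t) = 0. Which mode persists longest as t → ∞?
Eigenvalues: λₙ = 1.7n²π²/3² - 4.155.
First three modes:
  n=1: λ₁ = 1.7π²/3² - 4.155 ≈ -2.291
  n=2: λ₂ = 6.8π²/3² - 4.155 ≈ 3.302
  n=3: λ₃ = 15.3π²/3² - 4.155 ≈ 12.623
Since 1.7π²/3² ≈ 1.864 < 4.155, λ₁ < 0.
The n=1 mode grows fastest (−λₙ is largest for n=1) → dominates.
Asymptotic: v ~ c₁ sin(πx/3) e^{2.291t} (exponential growth at rate −λ₁ ≈ 2.291).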